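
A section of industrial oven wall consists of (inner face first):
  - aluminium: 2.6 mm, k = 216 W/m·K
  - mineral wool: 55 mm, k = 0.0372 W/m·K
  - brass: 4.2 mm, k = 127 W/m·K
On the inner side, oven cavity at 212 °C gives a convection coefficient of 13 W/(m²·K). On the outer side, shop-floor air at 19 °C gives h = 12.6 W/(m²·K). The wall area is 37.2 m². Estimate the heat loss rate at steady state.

Treating each layer as a thermal resistance in series:
R_inner film = 1/(h_i·A) = 1/(13×37.2) = 0.002068 K/W
R_aluminium = L/(kA) = 0.0026/(216×37.2) = 3.236×10^-7 K/W
R_mineral wool = L/(kA) = 0.055/(0.0372×37.2) = 0.03974 K/W
R_brass = L/(kA) = 0.0042/(127×37.2) = 8.89×10^-7 K/W
R_outer film = 1/(h_o·A) = 1/(12.6×37.2) = 0.002133 K/W
R_total = 0.04395 K/W
Q = ΔT / R_total = 193 / 0.04395

Q ≈ 4390 W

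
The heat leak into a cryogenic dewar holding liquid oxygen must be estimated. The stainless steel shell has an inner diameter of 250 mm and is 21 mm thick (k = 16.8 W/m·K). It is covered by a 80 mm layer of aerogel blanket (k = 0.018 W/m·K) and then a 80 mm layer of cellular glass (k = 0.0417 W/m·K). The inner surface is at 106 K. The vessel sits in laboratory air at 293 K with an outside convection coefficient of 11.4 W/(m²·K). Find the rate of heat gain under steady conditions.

Q ≈ 14.4 W

Radial (spherical) resistances in series:
R_stainless steel shell = (1/0.125 − 1/0.146)/(4π×16.8) = 0.005451 K/W
R_aerogel blanket = (1/0.146 − 1/0.226)/(4π×0.018) = 10.72 K/W
R_cellular glass = (1/0.226 − 1/0.306)/(4π×0.0417) = 2.208 K/W
R_outer film = 1/(h·4πr_o²) = 1/(11.4×4π×0.306²) = 0.07455 K/W
R_total = 13.01 K/W
Q = ΔT/R_total = 187/13.01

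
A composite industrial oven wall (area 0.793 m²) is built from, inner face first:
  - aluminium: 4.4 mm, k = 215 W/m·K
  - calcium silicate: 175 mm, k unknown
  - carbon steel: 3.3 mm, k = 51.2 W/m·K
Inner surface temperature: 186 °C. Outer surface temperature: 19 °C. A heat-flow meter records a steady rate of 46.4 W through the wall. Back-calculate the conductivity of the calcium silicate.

k ≈ 0.0613 W/(m·K)

Series thermal resistances:
R_aluminium = L/(kA) = 0.0044/(215×0.793) = 2.581×10^-5 K/W
R_carbon steel = L/(kA) = 0.0033/(51.2×0.793) = 8.128×10^-5 K/W
Sum of known resistances R_other = 1.071×10^-4 K/W
Total R = ΔT/Q = 167/46.4 = 3.599 K/W
R_calcium silicate = R_total − R_other = 3.599 K/W
k = L/(R·A) = 0.175/(3.599×0.793)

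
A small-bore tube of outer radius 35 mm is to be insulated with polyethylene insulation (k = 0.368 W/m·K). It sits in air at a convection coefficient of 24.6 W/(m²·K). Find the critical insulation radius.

For a cylinder r_cr = k/h = 0.368/24.6
r_cr = 15 mm; since the bare radius (35 mm) is above r_cr, any added insulation will reduce heat loss.

r_cr ≈ 15 mm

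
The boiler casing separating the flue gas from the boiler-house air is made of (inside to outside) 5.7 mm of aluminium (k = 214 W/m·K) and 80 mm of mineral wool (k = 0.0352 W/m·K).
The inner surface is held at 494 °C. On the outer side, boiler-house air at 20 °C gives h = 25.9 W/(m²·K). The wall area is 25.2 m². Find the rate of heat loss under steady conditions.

Q ≈ 5170 W

Using the resistance-network approach (series):
R_aluminium = L/(kA) = 0.0057/(214×25.2) = 1.057×10^-6 K/W
R_mineral wool = L/(kA) = 0.08/(0.0352×25.2) = 0.09019 K/W
R_outer film = 1/(h_o·A) = 1/(25.9×25.2) = 0.001532 K/W
R_total = 0.09172 K/W
Q = ΔT / R_total = 474 / 0.09172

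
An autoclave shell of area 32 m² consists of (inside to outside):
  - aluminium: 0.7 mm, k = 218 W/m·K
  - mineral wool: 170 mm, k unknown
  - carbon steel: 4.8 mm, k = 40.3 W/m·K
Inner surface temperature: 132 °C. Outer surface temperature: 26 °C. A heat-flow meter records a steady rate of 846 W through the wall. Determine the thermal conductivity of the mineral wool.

Treating each layer as a thermal resistance in series:
R_aluminium = L/(kA) = 0.0007/(218×32) = 1.003×10^-7 K/W
R_carbon steel = L/(kA) = 0.0048/(40.3×32) = 3.722×10^-6 K/W
Sum of known resistances R_other = 3.822×10^-6 K/W
Total R = ΔT/Q = 106/846 = 0.1253 K/W
R_mineral wool = R_total − R_other = 0.1253 K/W
k = L/(R·A) = 0.17/(0.1253×32)

k ≈ 0.0424 W/(m·K)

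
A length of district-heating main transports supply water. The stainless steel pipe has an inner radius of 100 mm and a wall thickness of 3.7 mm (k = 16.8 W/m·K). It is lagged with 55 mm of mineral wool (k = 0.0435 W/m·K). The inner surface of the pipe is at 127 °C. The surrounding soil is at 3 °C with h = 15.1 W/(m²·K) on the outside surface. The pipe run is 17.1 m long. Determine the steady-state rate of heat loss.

Cylindrical conduction, so R = ln(r₂/r₁)/(2πkL) per layer, in series:
R_stainless steel pipe wall = ln(103.7/100)/(2π×16.8×17.1) = 2.013×10^-5 K/W
R_mineral wool = ln(158.7/103.7)/(2π×0.0435×17.1) = 0.09104 K/W
R_outer film = 1/(h_o·2πr_oL) = 1/(15.1×2π×0.1587×17.1) = 0.003884 K/W
R_total = 0.09495 K/W
Q = ΔT/R_total = 124/0.09495

Q ≈ 1310 W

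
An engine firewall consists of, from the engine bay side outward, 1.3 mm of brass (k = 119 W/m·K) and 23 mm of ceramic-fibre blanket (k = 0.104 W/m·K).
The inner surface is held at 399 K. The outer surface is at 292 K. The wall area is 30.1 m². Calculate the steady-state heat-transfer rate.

Q ≈ 14600 W

Series thermal resistances:
R_brass = L/(kA) = 0.0013/(119×30.1) = 3.629×10^-7 K/W
R_ceramic-fibre blanket = L/(kA) = 0.023/(0.104×30.1) = 0.007347 K/W
R_total = 0.007348 K/W
Q = ΔT / R_total = 107 / 0.007348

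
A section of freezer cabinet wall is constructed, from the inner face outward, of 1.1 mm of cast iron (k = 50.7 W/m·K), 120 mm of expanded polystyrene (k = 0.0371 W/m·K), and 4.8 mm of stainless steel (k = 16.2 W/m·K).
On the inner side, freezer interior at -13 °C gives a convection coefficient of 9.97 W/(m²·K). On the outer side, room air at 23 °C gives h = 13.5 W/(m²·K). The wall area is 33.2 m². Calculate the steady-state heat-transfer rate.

Q ≈ 351 W

Thermal resistances in series:
R_inner film = 1/(h_i·A) = 1/(9.97×33.2) = 0.003021 K/W
R_cast iron = L/(kA) = 0.0011/(50.7×33.2) = 6.535×10^-7 K/W
R_expanded polystyrene = L/(kA) = 0.12/(0.0371×33.2) = 0.09742 K/W
R_stainless steel = L/(kA) = 0.0048/(16.2×33.2) = 8.925×10^-6 K/W
R_outer film = 1/(h_o·A) = 1/(13.5×33.2) = 0.002231 K/W
R_total = 0.1027 K/W
Q = ΔT / R_total = 36 / 0.1027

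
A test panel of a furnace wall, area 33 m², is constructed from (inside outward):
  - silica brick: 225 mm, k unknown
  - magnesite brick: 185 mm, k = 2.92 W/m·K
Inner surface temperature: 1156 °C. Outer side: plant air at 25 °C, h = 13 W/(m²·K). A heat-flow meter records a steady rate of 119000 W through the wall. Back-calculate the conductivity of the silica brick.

k ≈ 1.3 W/(m·K)

Thermal resistances in series:
R_magnesite brick = L/(kA) = 0.185/(2.92×33) = 0.00192 K/W
R_outer film = 1/(h_o·A) = 1/(13×33) = 0.002331 K/W
Sum of known resistances R_other = 0.004251 K/W
Total R = ΔT/Q = 1131/119000 = 0.009504 K/W
R_silica brick = R_total − R_other = 0.005253 K/W
k = L/(R·A) = 0.225/(0.005253×33)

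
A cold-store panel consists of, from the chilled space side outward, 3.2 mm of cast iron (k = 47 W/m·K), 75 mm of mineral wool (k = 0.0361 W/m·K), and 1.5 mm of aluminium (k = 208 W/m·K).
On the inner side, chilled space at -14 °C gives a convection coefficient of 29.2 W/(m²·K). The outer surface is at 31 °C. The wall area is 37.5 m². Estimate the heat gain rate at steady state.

Using the resistance-network approach (series):
R_inner film = 1/(h_i·A) = 1/(29.2×37.5) = 9.132×10^-4 K/W
R_cast iron = L/(kA) = 0.0032/(47×37.5) = 1.816×10^-6 K/W
R_mineral wool = L/(kA) = 0.075/(0.0361×37.5) = 0.0554 K/W
R_aluminium = L/(kA) = 0.0015/(208×37.5) = 1.923×10^-7 K/W
R_total = 0.05632 K/W
Q = ΔT / R_total = 45 / 0.05632

Q ≈ 799 W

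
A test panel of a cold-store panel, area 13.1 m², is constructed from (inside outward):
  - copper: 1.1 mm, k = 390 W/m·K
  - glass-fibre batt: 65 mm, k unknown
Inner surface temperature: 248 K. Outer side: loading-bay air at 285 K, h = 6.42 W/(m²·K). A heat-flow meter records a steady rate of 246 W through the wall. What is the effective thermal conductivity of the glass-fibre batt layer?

k ≈ 0.0358 W/(m·K)

Thermal resistances in series:
R_copper = L/(kA) = 0.0011/(390×13.1) = 2.153×10^-7 K/W
R_outer film = 1/(h_o·A) = 1/(6.42×13.1) = 0.01189 K/W
Sum of known resistances R_other = 0.01189 K/W
Total R = ΔT/Q = 37/246 = 0.1504 K/W
R_glass-fibre batt = R_total − R_other = 0.1385 K/W
k = L/(R·A) = 0.065/(0.1385×13.1)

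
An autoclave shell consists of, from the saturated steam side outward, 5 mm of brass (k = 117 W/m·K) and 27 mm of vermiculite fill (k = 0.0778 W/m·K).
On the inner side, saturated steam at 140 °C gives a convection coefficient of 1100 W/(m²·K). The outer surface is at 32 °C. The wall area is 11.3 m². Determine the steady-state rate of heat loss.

Q ≈ 3510 W

Thermal resistances in series:
R_inner film = 1/(h_i·A) = 1/(1100×11.3) = 8.045×10^-5 K/W
R_brass = L/(kA) = 0.005/(117×11.3) = 3.782×10^-6 K/W
R_vermiculite fill = L/(kA) = 0.027/(0.0778×11.3) = 0.03071 K/W
R_total = 0.0308 K/W
Q = ΔT / R_total = 108 / 0.0308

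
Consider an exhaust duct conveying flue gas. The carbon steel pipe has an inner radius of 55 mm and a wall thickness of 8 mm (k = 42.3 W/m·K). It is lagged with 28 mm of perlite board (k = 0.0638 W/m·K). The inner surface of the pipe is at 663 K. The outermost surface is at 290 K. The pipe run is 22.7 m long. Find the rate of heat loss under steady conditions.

Q ≈ 9230 W

For a radial system each layer contributes R = ln(r_out/r_in)/(2πkL); films add R = 1/(hA).
R_carbon steel pipe wall = ln(63/55)/(2π×42.3×22.7) = 2.251×10^-5 K/W
R_perlite board = ln(91/63)/(2π×0.0638×22.7) = 0.04041 K/W
R_total = 0.04043 K/W
Q = ΔT/R_total = 373/0.04043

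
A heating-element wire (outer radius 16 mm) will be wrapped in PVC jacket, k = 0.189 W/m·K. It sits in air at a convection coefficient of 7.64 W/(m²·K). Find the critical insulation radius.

For a cylinder r_cr = k/h = 0.189/7.64
r_cr = 24.7 mm; since the bare radius (16 mm) is below r_cr, adding a thin layer of insulation will *increase* heat loss.

r_cr ≈ 24.7 mm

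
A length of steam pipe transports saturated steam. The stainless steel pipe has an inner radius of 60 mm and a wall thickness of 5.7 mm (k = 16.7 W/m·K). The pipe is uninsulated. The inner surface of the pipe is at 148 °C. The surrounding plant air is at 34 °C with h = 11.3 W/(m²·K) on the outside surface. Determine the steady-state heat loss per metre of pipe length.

Per-layer cylindrical resistances, series-summed:
R_stainless steel pipe wall = ln(65.7/60)/(2π×16.7×1) = 8.649×10^-4 K/W
R_outer film = 1/(h_o·2πr_oL) = 1/(11.3×2π×0.0657×1) = 0.2144 K/W
R_total = 0.2152 K/W
Q = ΔT/R_total = 114/0.2152

q′ ≈ 530 W/m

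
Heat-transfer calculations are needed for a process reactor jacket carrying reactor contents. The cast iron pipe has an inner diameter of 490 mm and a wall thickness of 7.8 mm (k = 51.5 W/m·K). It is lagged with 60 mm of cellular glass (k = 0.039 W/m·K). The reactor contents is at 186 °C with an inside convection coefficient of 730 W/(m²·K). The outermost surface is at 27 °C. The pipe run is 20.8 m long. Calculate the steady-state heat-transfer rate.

Per-layer cylindrical resistances, series-summed:
R_inner film = 1/(h_i·2πr₁L) = 1/(730×2π×0.245×20.8) = 4.278×10^-5 K/W
R_cast iron pipe wall = ln(252.8/245)/(2π×51.5×20.8) = 4.656×10^-6 K/W
R_cellular glass = ln(312.8/252.8)/(2π×0.039×20.8) = 0.04178 K/W
R_total = 0.04183 K/W
Q = ΔT/R_total = 159/0.04183

Q ≈ 3800 W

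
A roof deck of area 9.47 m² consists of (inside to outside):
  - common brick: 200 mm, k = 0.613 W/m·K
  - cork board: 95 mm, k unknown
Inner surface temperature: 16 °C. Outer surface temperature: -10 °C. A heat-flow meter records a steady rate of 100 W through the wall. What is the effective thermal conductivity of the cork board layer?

k ≈ 0.0445 W/(m·K)

Model the wall as resistances in series:
R_common brick = L/(kA) = 0.2/(0.613×9.47) = 0.03445 K/W
Sum of known resistances R_other = 0.03445 K/W
Total R = ΔT/Q = 26/100 = 0.26 K/W
R_cork board = R_total − R_other = 0.2255 K/W
k = L/(R·A) = 0.095/(0.2255×9.47)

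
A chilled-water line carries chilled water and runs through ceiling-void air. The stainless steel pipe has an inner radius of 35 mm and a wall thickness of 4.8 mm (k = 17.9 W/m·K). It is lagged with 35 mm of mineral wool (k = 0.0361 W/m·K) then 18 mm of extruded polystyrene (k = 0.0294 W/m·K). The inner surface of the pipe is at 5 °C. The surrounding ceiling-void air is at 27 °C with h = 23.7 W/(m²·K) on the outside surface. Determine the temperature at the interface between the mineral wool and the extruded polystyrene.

Cylindrical conduction, so R = ln(r₂/r₁)/(2πkL) per layer, in series:
R_stainless steel pipe wall = ln(39.8/35)/(2π×17.9×1) = 0.001143 K/W
R_mineral wool = ln(74.8/39.8)/(2π×0.0361×1) = 2.782 K/W
R_extruded polystyrene = ln(92.8/74.8)/(2π×0.0294×1) = 1.167 K/W
R_outer film = 1/(h_o·2πr_oL) = 1/(23.7×2π×0.0928×1) = 0.07236 K/W
R_total = 4.022 K/W
Q = ΔT/R_total = 22/4.022
Q = 5.47 W/m
T_interface = T_inner + Q·ΣR(inner→interface) = 5 + 5.47×2.783

T ≈ 20.2 °C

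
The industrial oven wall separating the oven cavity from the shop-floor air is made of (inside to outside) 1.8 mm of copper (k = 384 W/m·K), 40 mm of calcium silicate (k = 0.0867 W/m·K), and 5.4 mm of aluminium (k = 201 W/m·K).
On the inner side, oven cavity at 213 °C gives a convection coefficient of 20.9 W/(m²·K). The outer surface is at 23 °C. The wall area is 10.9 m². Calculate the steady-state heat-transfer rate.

Q ≈ 4070 W

Using the resistance-network approach (series):
R_inner film = 1/(h_i·A) = 1/(20.9×10.9) = 0.00439 K/W
R_copper = L/(kA) = 0.0018/(384×10.9) = 4.3×10^-7 K/W
R_calcium silicate = L/(kA) = 0.04/(0.0867×10.9) = 0.04233 K/W
R_aluminium = L/(kA) = 0.0054/(201×10.9) = 2.465×10^-6 K/W
R_total = 0.04672 K/W
Q = ΔT / R_total = 190 / 0.04672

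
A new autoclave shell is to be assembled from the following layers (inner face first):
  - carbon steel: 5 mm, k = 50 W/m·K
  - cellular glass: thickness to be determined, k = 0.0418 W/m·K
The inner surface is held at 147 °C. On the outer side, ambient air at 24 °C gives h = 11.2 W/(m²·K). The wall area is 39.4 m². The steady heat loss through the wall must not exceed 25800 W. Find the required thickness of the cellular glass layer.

L ≈ 4.12 mm

Thermal resistances in series:
R_carbon steel = L/(kA) = 0.005/(50×39.4) = 2.538×10^-6 K/W
R_outer film = 1/(h_o·A) = 1/(11.2×39.4) = 0.002266 K/W
Sum of the known resistances R_other = 0.002269 K/W
Required total resistance R_tot = ΔT/Q_allow = 123/25800 = 0.004767 K/W
R_cellular glass = R_tot − R_other = 0.002499 K/W
L = R·k·A = 0.002499×0.0418×39.4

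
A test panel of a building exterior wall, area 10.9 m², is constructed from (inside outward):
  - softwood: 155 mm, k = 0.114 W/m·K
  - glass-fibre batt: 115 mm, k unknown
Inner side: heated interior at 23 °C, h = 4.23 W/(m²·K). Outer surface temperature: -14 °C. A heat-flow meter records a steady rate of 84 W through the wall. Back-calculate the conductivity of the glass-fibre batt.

Series thermal resistances:
R_inner film = 1/(h_i·A) = 1/(4.23×10.9) = 0.02169 K/W
R_softwood = L/(kA) = 0.155/(0.114×10.9) = 0.1247 K/W
Sum of known resistances R_other = 0.1464 K/W
Total R = ΔT/Q = 37/84 = 0.4405 K/W
R_glass-fibre batt = R_total − R_other = 0.294 K/W
k = L/(R·A) = 0.115/(0.294×10.9)

k ≈ 0.0359 W/(m·K)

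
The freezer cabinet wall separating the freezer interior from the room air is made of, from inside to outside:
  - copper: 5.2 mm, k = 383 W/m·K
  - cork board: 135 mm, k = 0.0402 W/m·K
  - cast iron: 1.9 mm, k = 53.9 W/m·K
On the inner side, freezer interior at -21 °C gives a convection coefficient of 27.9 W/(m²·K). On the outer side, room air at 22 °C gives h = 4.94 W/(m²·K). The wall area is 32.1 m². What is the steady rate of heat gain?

Model the wall as resistances in series:
R_inner film = 1/(h_i·A) = 1/(27.9×32.1) = 0.001117 K/W
R_copper = L/(kA) = 0.0052/(383×32.1) = 4.23×10^-7 K/W
R_cork board = L/(kA) = 0.135/(0.0402×32.1) = 0.1046 K/W
R_cast iron = L/(kA) = 0.0019/(53.9×32.1) = 1.098×10^-6 K/W
R_outer film = 1/(h_o·A) = 1/(4.94×32.1) = 0.006306 K/W
R_total = 0.112 K/W
Q = ΔT / R_total = 43 / 0.112

Q ≈ 384 W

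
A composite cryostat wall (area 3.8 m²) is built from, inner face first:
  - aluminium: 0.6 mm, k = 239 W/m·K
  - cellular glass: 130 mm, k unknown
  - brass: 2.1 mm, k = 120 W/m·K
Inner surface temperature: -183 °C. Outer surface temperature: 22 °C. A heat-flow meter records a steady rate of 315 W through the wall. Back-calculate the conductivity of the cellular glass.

k ≈ 0.0526 W/(m·K)

Series thermal resistances:
R_aluminium = L/(kA) = 0.0006/(239×3.8) = 6.606×10^-7 K/W
R_brass = L/(kA) = 0.0021/(120×3.8) = 4.605×10^-6 K/W
Sum of known resistances R_other = 5.266×10^-6 K/W
Total R = ΔT/Q = 205/315 = 0.6508 K/W
R_cellular glass = R_total − R_other = 0.6508 K/W
k = L/(R·A) = 0.13/(0.6508×3.8)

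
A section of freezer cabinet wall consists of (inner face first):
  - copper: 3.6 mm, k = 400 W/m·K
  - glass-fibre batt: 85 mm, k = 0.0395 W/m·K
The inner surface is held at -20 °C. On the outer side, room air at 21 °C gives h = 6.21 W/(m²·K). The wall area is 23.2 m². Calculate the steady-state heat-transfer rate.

Using the resistance-network approach (series):
R_copper = L/(kA) = 0.0036/(400×23.2) = 3.879×10^-7 K/W
R_glass-fibre batt = L/(kA) = 0.085/(0.0395×23.2) = 0.09275 K/W
R_outer film = 1/(h_o·A) = 1/(6.21×23.2) = 0.006941 K/W
R_total = 0.0997 K/W
Q = ΔT / R_total = 41 / 0.0997

Q ≈ 411 W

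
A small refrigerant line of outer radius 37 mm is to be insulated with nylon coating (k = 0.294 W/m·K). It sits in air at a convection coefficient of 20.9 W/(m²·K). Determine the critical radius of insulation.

r_cr ≈ 14.1 mm

For a cylinder r_cr = k/h = 0.294/20.9
r_cr = 14.1 mm; since the bare radius (37 mm) is above r_cr, any added insulation will reduce heat loss.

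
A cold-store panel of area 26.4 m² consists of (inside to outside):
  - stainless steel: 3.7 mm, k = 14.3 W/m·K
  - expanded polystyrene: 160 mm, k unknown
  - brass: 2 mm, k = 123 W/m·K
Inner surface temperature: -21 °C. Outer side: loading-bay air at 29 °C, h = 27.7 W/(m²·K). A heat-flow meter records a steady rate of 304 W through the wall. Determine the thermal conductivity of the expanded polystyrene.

k ≈ 0.0372 W/(m·K)

Model the wall as resistances in series:
R_stainless steel = L/(kA) = 0.0037/(14.3×26.4) = 9.801×10^-6 K/W
R_brass = L/(kA) = 0.002/(123×26.4) = 6.159×10^-7 K/W
R_outer film = 1/(h_o·A) = 1/(27.7×26.4) = 0.001367 K/W
Sum of known resistances R_other = 0.001378 K/W
Total R = ΔT/Q = 50/304 = 0.1645 K/W
R_expanded polystyrene = R_total − R_other = 0.1631 K/W
k = L/(R·A) = 0.16/(0.1631×26.4)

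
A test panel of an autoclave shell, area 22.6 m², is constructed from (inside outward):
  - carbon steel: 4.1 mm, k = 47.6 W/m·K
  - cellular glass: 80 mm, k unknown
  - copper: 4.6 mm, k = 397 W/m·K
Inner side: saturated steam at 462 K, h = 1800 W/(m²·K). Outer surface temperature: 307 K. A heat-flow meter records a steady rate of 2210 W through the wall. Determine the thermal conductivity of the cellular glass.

k ≈ 0.0505 W/(m·K)

Treating each layer as a thermal resistance in series:
R_inner film = 1/(h_i·A) = 1/(1800×22.6) = 2.458×10^-5 K/W
R_carbon steel = L/(kA) = 0.0041/(47.6×22.6) = 3.811×10^-6 K/W
R_copper = L/(kA) = 0.0046/(397×22.6) = 5.127×10^-7 K/W
Sum of known resistances R_other = 2.891×10^-5 K/W
Total R = ΔT/Q = 155/2210 = 0.07014 K/W
R_cellular glass = R_total − R_other = 0.07011 K/W
k = L/(R·A) = 0.08/(0.07011×22.6)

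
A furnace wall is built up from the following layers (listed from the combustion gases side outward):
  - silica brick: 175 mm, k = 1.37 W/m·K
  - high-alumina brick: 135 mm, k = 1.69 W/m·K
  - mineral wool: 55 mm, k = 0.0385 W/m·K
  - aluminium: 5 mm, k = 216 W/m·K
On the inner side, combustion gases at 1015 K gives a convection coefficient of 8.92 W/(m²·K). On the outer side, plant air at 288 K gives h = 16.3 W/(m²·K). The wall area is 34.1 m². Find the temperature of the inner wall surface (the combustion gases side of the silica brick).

T ≈ 970 K

Treating each layer as a thermal resistance in series:
R_inner film = 1/(h_i·A) = 1/(8.92×34.1) = 0.003288 K/W
R_silica brick = L/(kA) = 0.175/(1.37×34.1) = 0.003746 K/W
R_high-alumina brick = L/(kA) = 0.135/(1.69×34.1) = 0.002343 K/W
R_mineral wool = L/(kA) = 0.055/(0.0385×34.1) = 0.04189 K/W
R_aluminium = L/(kA) = 0.005/(216×34.1) = 6.788×10^-7 K/W
R_outer film = 1/(h_o·A) = 1/(16.3×34.1) = 0.001799 K/W
R_total = 0.05307 K/W;  Q = ΔT/R_total = 727/0.05307 = 13700 W
T_interface = T_inner − Q·ΣR(inner→interface) = 1015 − 13700×0.003288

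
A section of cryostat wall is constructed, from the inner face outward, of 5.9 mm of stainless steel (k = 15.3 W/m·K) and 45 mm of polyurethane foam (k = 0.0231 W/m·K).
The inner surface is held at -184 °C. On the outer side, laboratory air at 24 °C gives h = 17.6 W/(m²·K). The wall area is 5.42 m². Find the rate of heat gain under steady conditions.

Model the wall as resistances in series:
R_stainless steel = L/(kA) = 0.0059/(15.3×5.42) = 7.115×10^-5 K/W
R_polyurethane foam = L/(kA) = 0.045/(0.0231×5.42) = 0.3594 K/W
R_outer film = 1/(h_o·A) = 1/(17.6×5.42) = 0.01048 K/W
R_total = 0.37 K/W
Q = ΔT / R_total = 208 / 0.37

Q ≈ 562 W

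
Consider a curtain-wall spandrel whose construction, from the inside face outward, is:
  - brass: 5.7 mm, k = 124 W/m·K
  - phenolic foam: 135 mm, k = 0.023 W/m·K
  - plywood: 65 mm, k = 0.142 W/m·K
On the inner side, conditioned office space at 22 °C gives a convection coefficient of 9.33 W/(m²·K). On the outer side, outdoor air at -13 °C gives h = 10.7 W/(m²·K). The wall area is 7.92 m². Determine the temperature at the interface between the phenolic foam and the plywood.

Treating each layer as a thermal resistance in series:
R_inner film = 1/(h_i·A) = 1/(9.33×7.92) = 0.01353 K/W
R_brass = L/(kA) = 0.0057/(124×7.92) = 5.804×10^-6 K/W
R_phenolic foam = L/(kA) = 0.135/(0.023×7.92) = 0.7411 K/W
R_plywood = L/(kA) = 0.065/(0.142×7.92) = 0.0578 K/W
R_outer film = 1/(h_o·A) = 1/(10.7×7.92) = 0.0118 K/W
R_total = 0.8242 K/W;  Q = ΔT/R_total = 35/0.8242 = 42.46 W
T_interface = T_inner − Q·ΣR(inner→interface) = 22 − 42.5×0.7546

T ≈ -10 °C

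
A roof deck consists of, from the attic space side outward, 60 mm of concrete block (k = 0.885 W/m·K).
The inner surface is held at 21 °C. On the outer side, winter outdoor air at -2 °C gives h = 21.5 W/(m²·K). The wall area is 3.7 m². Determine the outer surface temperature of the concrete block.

Treating each layer as a thermal resistance in series:
R_concrete block = L/(kA) = 0.06/(0.885×3.7) = 0.01832 K/W
R_outer film = 1/(h_o·A) = 1/(21.5×3.7) = 0.01257 K/W
R_total = 0.03089 K/W;  Q = ΔT/R_total = 23/0.03089 = 744.5 W
T_interface = T_inner − Q·ΣR(inner→interface) = 21 − 744×0.01832

T ≈ 7.36 °C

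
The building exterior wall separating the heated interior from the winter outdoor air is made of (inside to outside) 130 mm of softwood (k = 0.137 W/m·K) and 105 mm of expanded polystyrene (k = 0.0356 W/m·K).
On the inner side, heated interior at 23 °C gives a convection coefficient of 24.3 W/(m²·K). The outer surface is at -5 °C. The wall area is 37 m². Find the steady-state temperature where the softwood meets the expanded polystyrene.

T ≈ 16 °C

Thermal resistances in series:
R_inner film = 1/(h_i·A) = 1/(24.3×37) = 0.001112 K/W
R_softwood = L/(kA) = 0.13/(0.137×37) = 0.02565 K/W
R_expanded polystyrene = L/(kA) = 0.105/(0.0356×37) = 0.07971 K/W
R_total = 0.1065 K/W;  Q = ΔT/R_total = 28/0.1065 = 263 W
T_interface = T_inner − Q·ΣR(inner→interface) = 23 − 263×0.02676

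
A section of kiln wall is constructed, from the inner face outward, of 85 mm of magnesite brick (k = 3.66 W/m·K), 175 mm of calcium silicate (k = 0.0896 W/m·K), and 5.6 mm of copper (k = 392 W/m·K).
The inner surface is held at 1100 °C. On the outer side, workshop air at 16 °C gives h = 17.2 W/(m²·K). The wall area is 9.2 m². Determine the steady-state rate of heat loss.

Treating each layer as a thermal resistance in series:
R_magnesite brick = L/(kA) = 0.085/(3.66×9.2) = 0.002524 K/W
R_calcium silicate = L/(kA) = 0.175/(0.0896×9.2) = 0.2123 K/W
R_copper = L/(kA) = 0.0056/(392×9.2) = 1.553×10^-6 K/W
R_outer film = 1/(h_o·A) = 1/(17.2×9.2) = 0.00632 K/W
R_total = 0.2211 K/W
Q = ΔT / R_total = 1084 / 0.2211

Q ≈ 4900 W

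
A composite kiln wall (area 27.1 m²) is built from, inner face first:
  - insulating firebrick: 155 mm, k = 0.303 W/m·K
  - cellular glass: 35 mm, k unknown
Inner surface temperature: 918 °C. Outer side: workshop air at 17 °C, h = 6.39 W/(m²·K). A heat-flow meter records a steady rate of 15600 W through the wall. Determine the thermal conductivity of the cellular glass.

k ≈ 0.039 W/(m·K)

Model the wall as resistances in series:
R_insulating firebrick = L/(kA) = 0.155/(0.303×27.1) = 0.01888 K/W
R_outer film = 1/(h_o·A) = 1/(6.39×27.1) = 0.005775 K/W
Sum of known resistances R_other = 0.02465 K/W
Total R = ΔT/Q = 901/15600 = 0.05776 K/W
R_cellular glass = R_total − R_other = 0.03311 K/W
k = L/(R·A) = 0.035/(0.03311×27.1)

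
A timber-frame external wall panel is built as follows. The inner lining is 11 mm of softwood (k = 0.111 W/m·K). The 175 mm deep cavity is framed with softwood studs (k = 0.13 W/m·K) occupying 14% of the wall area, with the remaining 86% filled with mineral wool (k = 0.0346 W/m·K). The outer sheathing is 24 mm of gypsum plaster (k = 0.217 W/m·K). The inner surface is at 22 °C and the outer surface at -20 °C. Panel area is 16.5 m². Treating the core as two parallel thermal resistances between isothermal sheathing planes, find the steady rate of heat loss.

Sheathing layers in series; stud and cavity paths in parallel between them.
R_inner = 0.011/(0.111×16.5) = 0.006006 K/W
R_stud  = 0.175/(0.13×0.14×16.5) = 0.5828 K/W
R_cav   = 0.175/(0.0346×0.86×16.5) = 0.3564 K/W
1/R_core = 1/R_stud + 1/R_cav → R_core = 0.2212 K/W
R_outer = 0.024/(0.217×16.5) = 0.006703 K/W
R_total = 0.2339 K/W
Q = ΔT/R_total = 42/0.2339

Q ≈ 180 W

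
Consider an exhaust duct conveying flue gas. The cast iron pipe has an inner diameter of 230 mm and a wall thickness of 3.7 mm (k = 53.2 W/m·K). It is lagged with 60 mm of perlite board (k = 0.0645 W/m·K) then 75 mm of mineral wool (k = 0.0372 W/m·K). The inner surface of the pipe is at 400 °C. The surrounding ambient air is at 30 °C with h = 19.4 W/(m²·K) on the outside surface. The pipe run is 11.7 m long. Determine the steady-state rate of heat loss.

Per-layer cylindrical resistances, series-summed:
R_cast iron pipe wall = ln(118.7/115)/(2π×53.2×11.7) = 8.097×10^-6 K/W
R_perlite board = ln(178.7/118.7)/(2π×0.0645×11.7) = 0.08628 K/W
R_mineral wool = ln(253.7/178.7)/(2π×0.0372×11.7) = 0.1281 K/W
R_outer film = 1/(h_o·2πr_oL) = 1/(19.4×2π×0.2537×11.7) = 0.002764 K/W
R_total = 0.2172 K/W
Q = ΔT/R_total = 370/0.2172

Q ≈ 1700 W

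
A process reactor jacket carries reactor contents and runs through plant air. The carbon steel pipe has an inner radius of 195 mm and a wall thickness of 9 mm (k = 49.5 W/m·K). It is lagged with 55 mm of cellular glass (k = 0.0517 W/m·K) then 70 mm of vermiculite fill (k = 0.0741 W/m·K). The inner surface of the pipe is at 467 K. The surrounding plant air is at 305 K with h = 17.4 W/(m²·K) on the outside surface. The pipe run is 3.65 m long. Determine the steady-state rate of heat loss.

Per-layer cylindrical resistances, series-summed:
R_carbon steel pipe wall = ln(204/195)/(2π×49.5×3.65) = 3.975×10^-5 K/W
R_cellular glass = ln(259/204)/(2π×0.0517×3.65) = 0.2013 K/W
R_vermiculite fill = ln(329/259)/(2π×0.0741×3.65) = 0.1408 K/W
R_outer film = 1/(h_o·2πr_oL) = 1/(17.4×2π×0.329×3.65) = 0.007617 K/W
R_total = 0.3498 K/W
Q = ΔT/R_total = 162/0.3498

Q ≈ 463 W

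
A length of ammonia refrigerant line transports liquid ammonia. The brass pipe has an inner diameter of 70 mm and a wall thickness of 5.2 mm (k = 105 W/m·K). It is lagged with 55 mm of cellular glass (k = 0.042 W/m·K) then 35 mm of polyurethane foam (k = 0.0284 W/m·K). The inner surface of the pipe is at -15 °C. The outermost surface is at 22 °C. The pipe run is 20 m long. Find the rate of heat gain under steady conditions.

Q ≈ 147 W

Per-layer cylindrical resistances, series-summed:
R_brass pipe wall = ln(40.2/35)/(2π×105×20) = 1.05×10^-5 K/W
R_cellular glass = ln(95.2/40.2)/(2π×0.042×20) = 0.1633 K/W
R_polyurethane foam = ln(130.2/95.2)/(2π×0.0284×20) = 0.08773 K/W
R_total = 0.2511 K/W
Q = ΔT/R_total = 37/0.2511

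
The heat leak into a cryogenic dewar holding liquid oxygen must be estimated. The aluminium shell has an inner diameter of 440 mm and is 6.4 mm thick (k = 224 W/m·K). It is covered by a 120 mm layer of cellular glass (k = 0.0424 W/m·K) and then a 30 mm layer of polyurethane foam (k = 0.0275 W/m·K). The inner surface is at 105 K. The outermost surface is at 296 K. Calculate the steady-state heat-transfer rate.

Spherical conduction: R = (1/r_in − 1/r_out)/(4πk) per layer; series-sum.
R_aluminium shell = (1/0.22 − 1/0.2264)/(4π×224) = 4.565×10^-5 K/W
R_cellular glass = (1/0.2264 − 1/0.3464)/(4π×0.0424) = 2.872 K/W
R_polyurethane foam = (1/0.3464 − 1/0.3764)/(4π×0.0275) = 0.6658 K/W
R_total = 3.538 K/W
Q = ΔT/R_total = 191/3.538

Q ≈ 54 W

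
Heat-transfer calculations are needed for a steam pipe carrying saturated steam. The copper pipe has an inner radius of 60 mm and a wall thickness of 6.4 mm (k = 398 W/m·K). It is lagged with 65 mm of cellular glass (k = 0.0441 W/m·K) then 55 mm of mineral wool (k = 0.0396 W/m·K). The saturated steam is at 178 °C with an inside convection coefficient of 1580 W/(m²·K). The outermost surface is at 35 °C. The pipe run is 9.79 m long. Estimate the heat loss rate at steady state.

Q ≈ 362 W

Cylindrical conduction, so R = ln(r₂/r₁)/(2πkL) per layer, in series:
R_inner film = 1/(h_i·2πr₁L) = 1/(1580×2π×0.06×9.79) = 1.715×10^-4 K/W
R_copper pipe wall = ln(66.4/60)/(2π×398×9.79) = 4.14×10^-6 K/W
R_cellular glass = ln(131.4/66.4)/(2π×0.0441×9.79) = 0.2516 K/W
R_mineral wool = ln(186.4/131.4)/(2π×0.0396×9.79) = 0.1435 K/W
R_total = 0.3953 K/W
Q = ΔT/R_total = 143/0.3953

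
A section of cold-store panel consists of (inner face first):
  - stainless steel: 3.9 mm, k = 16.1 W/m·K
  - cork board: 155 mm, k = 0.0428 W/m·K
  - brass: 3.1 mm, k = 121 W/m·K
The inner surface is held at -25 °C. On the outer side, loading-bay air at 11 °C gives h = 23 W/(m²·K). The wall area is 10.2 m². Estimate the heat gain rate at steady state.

Model the wall as resistances in series:
R_stainless steel = L/(kA) = 0.0039/(16.1×10.2) = 2.375×10^-5 K/W
R_cork board = L/(kA) = 0.155/(0.0428×10.2) = 0.355 K/W
R_brass = L/(kA) = 0.0031/(121×10.2) = 2.512×10^-6 K/W
R_outer film = 1/(h_o·A) = 1/(23×10.2) = 0.004263 K/W
R_total = 0.3593 K/W
Q = ΔT / R_total = 36 / 0.3593

Q ≈ 100 W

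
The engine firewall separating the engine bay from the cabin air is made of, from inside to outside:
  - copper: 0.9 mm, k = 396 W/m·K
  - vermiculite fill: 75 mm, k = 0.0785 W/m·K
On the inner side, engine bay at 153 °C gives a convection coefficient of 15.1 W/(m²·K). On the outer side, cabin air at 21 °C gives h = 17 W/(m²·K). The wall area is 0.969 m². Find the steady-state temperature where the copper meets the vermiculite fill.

T ≈ 145 °C

Model the wall as resistances in series:
R_inner film = 1/(h_i·A) = 1/(15.1×0.969) = 0.06834 K/W
R_copper = L/(kA) = 0.0009/(396×0.969) = 2.345×10^-6 K/W
R_vermiculite fill = L/(kA) = 0.075/(0.0785×0.969) = 0.986 K/W
R_outer film = 1/(h_o·A) = 1/(17×0.969) = 0.06071 K/W
R_total = 1.115 K/W;  Q = ΔT/R_total = 132/1.115 = 118.4 W
T_interface = T_inner − Q·ΣR(inner→interface) = 153 − 118×0.06835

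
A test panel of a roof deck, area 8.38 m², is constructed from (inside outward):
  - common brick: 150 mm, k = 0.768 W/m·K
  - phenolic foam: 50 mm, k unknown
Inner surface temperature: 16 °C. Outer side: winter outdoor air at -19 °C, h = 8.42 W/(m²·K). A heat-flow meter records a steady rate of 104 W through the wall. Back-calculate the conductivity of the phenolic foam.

Treating each layer as a thermal resistance in series:
R_common brick = L/(kA) = 0.15/(0.768×8.38) = 0.02331 K/W
R_outer film = 1/(h_o·A) = 1/(8.42×8.38) = 0.01417 K/W
Sum of known resistances R_other = 0.03748 K/W
Total R = ΔT/Q = 35/104 = 0.3365 K/W
R_phenolic foam = R_total − R_other = 0.2991 K/W
k = L/(R·A) = 0.05/(0.2991×8.38)

k ≈ 0.02 W/(m·K)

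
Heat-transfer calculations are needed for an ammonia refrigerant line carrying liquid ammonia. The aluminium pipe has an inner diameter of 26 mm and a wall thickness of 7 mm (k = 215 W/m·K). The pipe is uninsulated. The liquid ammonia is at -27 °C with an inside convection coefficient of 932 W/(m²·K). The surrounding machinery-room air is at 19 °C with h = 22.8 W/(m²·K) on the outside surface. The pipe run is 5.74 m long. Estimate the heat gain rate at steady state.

Q ≈ 728 W

Cylindrical conduction, so R = ln(r₂/r₁)/(2πkL) per layer, in series:
R_inner film = 1/(h_i·2πr₁L) = 1/(932×2π×0.013×5.74) = 0.002288 K/W
R_aluminium pipe wall = ln(20/13)/(2π×215×5.74) = 5.556×10^-5 K/W
R_outer film = 1/(h_o·2πr_oL) = 1/(22.8×2π×0.02×5.74) = 0.06081 K/W
R_total = 0.06315 K/W
Q = ΔT/R_total = 46/0.06315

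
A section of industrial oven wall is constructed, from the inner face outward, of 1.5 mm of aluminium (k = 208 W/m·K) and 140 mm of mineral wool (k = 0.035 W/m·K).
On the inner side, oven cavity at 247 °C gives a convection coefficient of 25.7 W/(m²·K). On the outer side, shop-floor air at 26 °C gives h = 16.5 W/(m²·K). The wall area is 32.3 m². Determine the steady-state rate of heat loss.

Model the wall as resistances in series:
R_inner film = 1/(h_i·A) = 1/(25.7×32.3) = 0.001205 K/W
R_aluminium = L/(kA) = 0.0015/(208×32.3) = 2.233×10^-7 K/W
R_mineral wool = L/(kA) = 0.14/(0.035×32.3) = 0.1238 K/W
R_outer film = 1/(h_o·A) = 1/(16.5×32.3) = 0.001876 K/W
R_total = 0.1269 K/W
Q = ΔT / R_total = 221 / 0.1269

Q ≈ 1740 W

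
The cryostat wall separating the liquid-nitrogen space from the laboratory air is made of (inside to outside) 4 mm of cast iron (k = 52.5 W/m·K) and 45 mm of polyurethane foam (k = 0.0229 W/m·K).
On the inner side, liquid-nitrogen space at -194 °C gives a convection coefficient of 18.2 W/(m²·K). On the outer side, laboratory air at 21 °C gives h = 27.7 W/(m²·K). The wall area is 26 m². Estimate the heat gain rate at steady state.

Q ≈ 2720 W

Using the resistance-network approach (series):
R_inner film = 1/(h_i·A) = 1/(18.2×26) = 0.002113 K/W
R_cast iron = L/(kA) = 0.004/(52.5×26) = 2.93×10^-6 K/W
R_polyurethane foam = L/(kA) = 0.045/(0.0229×26) = 0.07558 K/W
R_outer film = 1/(h_o·A) = 1/(27.7×26) = 0.001389 K/W
R_total = 0.07908 K/W
Q = ΔT / R_total = 215 / 0.07908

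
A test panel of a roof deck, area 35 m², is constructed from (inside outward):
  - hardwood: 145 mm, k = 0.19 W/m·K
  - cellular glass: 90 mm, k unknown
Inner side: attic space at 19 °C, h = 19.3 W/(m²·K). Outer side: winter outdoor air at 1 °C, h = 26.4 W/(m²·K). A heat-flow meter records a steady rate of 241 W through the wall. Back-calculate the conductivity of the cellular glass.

Treating each layer as a thermal resistance in series:
R_inner film = 1/(h_i·A) = 1/(19.3×35) = 0.00148 K/W
R_hardwood = L/(kA) = 0.145/(0.19×35) = 0.0218 K/W
R_outer film = 1/(h_o·A) = 1/(26.4×35) = 0.001082 K/W
Sum of known resistances R_other = 0.02437 K/W
Total R = ΔT/Q = 18/241 = 0.07469 K/W
R_cellular glass = R_total − R_other = 0.05032 K/W
k = L/(R·A) = 0.09/(0.05032×35)

k ≈ 0.0511 W/(m·K)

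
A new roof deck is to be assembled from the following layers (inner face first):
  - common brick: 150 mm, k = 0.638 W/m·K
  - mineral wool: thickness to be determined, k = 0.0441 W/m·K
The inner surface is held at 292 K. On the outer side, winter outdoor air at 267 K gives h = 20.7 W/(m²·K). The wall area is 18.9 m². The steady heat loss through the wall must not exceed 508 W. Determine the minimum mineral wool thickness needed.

L ≈ 28.5 mm

Using the resistance-network approach (series):
R_common brick = L/(kA) = 0.15/(0.638×18.9) = 0.01244 K/W
R_outer film = 1/(h_o·A) = 1/(20.7×18.9) = 0.002556 K/W
Sum of the known resistances R_other = 0.015 K/W
Required total resistance R_tot = ΔT/Q_allow = 25/508 = 0.04921 K/W
R_mineral wool = R_tot − R_other = 0.03422 K/W
L = R·k·A = 0.03422×0.0441×18.9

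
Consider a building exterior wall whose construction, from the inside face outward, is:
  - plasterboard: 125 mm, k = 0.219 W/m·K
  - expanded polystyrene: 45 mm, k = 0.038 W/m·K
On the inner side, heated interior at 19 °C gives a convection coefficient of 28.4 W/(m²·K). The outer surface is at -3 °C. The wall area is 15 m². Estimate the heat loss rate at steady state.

Q ≈ 184 W

Using the resistance-network approach (series):
R_inner film = 1/(h_i·A) = 1/(28.4×15) = 0.002347 K/W
R_plasterboard = L/(kA) = 0.125/(0.219×15) = 0.03805 K/W
R_expanded polystyrene = L/(kA) = 0.045/(0.038×15) = 0.07895 K/W
R_total = 0.1193 K/W
Q = ΔT / R_total = 22 / 0.1193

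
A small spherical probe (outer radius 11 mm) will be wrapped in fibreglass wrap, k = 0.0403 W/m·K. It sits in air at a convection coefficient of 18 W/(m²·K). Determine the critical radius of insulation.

r_cr ≈ 4.48 mm

For a sphere r_cr = 2k/h = 2×0.0403/18
r_cr = 4.48 mm; since the bare radius (11 mm) is above r_cr, any added insulation will reduce heat loss.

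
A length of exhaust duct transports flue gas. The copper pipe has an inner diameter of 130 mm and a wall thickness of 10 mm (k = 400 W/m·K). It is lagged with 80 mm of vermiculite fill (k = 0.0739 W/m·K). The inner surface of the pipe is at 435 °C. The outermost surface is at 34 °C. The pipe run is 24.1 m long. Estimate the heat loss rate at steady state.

Radial resistances (cylindrical: R_cond = ln(r_o/r_i)/(2πkL), R_conv = 1/(h·2πrL)):
R_copper pipe wall = ln(75/65)/(2π×400×24.1) = 2.363×10^-6 K/W
R_vermiculite fill = ln(155/75)/(2π×0.0739×24.1) = 0.06487 K/W
R_total = 0.06487 K/W
Q = ΔT/R_total = 401/0.06487

Q ≈ 6180 W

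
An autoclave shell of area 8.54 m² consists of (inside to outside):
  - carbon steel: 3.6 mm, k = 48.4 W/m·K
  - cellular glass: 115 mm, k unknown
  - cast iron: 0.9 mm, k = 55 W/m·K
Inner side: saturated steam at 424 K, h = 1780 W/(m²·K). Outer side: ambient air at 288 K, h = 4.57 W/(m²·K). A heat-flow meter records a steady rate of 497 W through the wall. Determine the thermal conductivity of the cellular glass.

Treating each layer as a thermal resistance in series:
R_inner film = 1/(h_i·A) = 1/(1780×8.54) = 6.578×10^-5 K/W
R_carbon steel = L/(kA) = 0.0036/(48.4×8.54) = 8.71×10^-6 K/W
R_cast iron = L/(kA) = 0.0009/(55×8.54) = 1.916×10^-6 K/W
R_outer film = 1/(h_o·A) = 1/(4.57×8.54) = 0.02562 K/W
Sum of known resistances R_other = 0.0257 K/W
Total R = ΔT/Q = 136/497 = 0.2736 K/W
R_cellular glass = R_total − R_other = 0.2479 K/W
k = L/(R·A) = 0.115/(0.2479×8.54)

k ≈ 0.0543 W/(m·K)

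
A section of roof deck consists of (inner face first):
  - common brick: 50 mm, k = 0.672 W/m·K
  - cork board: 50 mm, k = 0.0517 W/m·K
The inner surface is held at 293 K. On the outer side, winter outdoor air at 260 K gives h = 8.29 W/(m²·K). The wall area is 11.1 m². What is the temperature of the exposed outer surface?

T ≈ 263 K

Using the resistance-network approach (series):
R_common brick = L/(kA) = 0.05/(0.672×11.1) = 0.006703 K/W
R_cork board = L/(kA) = 0.05/(0.0517×11.1) = 0.08713 K/W
R_outer film = 1/(h_o·A) = 1/(8.29×11.1) = 0.01087 K/W
R_total = 0.1047 K/W;  Q = ΔT/R_total = 33/0.1047 = 315.2 W
T_interface = T_inner − Q·ΣR(inner→interface) = 293 − 315×0.09383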